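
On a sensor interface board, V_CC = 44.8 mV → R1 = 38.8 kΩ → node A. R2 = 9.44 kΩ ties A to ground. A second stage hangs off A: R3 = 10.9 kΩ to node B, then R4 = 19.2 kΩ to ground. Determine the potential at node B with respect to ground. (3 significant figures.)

The second stage (R3 + R4 = 30.10 kΩ) loads node A in parallel with R2.
Effective lower resistance at A: R2 ‖ 30.10 = 7.186 kΩ.
First divider: V_A = V_CC · 7.186/(38.8 + 7.186) = 7.001 mV.
Stage 2 is unloaded, so V_B = V_A · R4/(R3+R4) = 7.001 × 19.2/30.10 = 4.466 mV.

V_B ≈ 4.47 mV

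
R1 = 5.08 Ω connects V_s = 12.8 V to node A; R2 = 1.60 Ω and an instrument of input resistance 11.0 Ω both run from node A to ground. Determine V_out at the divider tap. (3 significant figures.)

First combine the lower leg with the load: R2 ‖ R_L = 1.397 Ω.
Then V_out = V_s · R2'/(R1 + R2') = 12.8 × 1.397/6.477 = 2.761 V.

V_out ≈ 2.76 V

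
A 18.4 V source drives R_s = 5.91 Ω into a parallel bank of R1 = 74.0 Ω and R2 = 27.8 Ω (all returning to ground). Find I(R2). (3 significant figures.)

Equivalent of the parallel group: R_p = 20.21 Ω.
V_A by voltage divider: V_A = 18.4 × 20.21/(5.91 + 20.21) = 14.24 V.
Branch current I = V_A/R2 = 14.24/27.8 = 0.5121 A.

I ≈ 0.512 A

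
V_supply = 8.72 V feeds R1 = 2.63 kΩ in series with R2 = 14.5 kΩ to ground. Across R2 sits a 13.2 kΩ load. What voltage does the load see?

R2 ‖ R_L = (14.5 × 13.2)/(14.5 + 13.2) = 6.910 kΩ.
Then V_out = V_supply · R2'/(R1 + R2') = 8.72 × 6.910/9.540 = 6.316 V.

V_out ≈ 6.32 V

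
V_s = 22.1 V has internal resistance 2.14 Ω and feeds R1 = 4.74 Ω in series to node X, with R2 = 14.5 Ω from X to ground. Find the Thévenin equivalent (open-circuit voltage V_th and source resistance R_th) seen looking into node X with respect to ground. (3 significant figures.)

R1' = 2.14 + 4.74 = 6.880 Ω (source resistance + R1).
With X open, the divider is unloaded: V_th = 22.1 × 14.5/21.38 = 14.99 V.
Looking into X with the source shorted: R_th = R1'·R2/(R1'+R2) = 6.880 × 14.5/21.38 = 4.666 Ω.

V_th ≈ 15.0 V, R_th ≈ 4.67 Ω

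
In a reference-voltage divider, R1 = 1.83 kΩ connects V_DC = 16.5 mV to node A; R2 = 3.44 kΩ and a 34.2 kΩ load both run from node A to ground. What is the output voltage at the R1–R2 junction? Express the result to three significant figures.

The load sits in parallel with R2, giving an effective lower resistance R2' = R2·R_L/(R2+R_L) = 3.126 kΩ.
Voltage divider with the loaded lower leg: V_out = 16.5 × 3.126/(1.83 + 3.126) = 16.5 × 0.6307 = 10.41 mV.
(Unloaded it would be 10.8 mV; the load pulls it down.)

V_out ≈ 10.4 mV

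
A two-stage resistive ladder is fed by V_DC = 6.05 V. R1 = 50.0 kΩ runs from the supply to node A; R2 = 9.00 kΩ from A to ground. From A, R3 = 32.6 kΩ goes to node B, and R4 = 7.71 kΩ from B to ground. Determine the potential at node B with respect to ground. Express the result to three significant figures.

V_B ≈ 0.148 V

Looking into the second stage from A: R3 + R4 = 40.31 kΩ appears in parallel with R2.
Effective lower resistance at A: R2 ‖ 40.31 = 7.357 kΩ.
First divider: V_A = V_DC · 7.357/(50.0 + 7.357) = 0.7760 V.
Then the unloaded second divider: V_B = V_A × R4/(R3+R4) = 0.7760 × 0.1913 = 0.1484 V.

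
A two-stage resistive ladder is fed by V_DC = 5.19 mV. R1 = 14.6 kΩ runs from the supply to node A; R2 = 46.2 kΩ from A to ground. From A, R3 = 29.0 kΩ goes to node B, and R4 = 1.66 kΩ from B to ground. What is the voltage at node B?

V_B ≈ 0.157 mV

Node A sees R2 in parallel with the series input of stage 2, R3 + R4 = 30.66 kΩ.
Effective lower resistance at A: R2 ‖ 30.66 = 18.43 kΩ.
First divider: V_A = V_DC · 18.43/(14.6 + 18.43) = 2.896 mV.
Stage 2 is unloaded, so V_B = V_A · R4/(R3+R4) = 2.896 × 1.66/30.66 = 0.1568 mV.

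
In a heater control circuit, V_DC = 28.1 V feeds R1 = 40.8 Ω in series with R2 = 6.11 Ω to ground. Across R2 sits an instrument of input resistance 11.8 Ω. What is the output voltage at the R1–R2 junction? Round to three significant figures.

R2 ‖ R_L = (6.11 × 11.8)/(6.11 + 11.8) = 4.026 Ω.
Voltage divider with the loaded lower leg: V_out = 28.1 × 4.026/(40.8 + 4.026) = 28.1 × 0.08981 = 2.524 V.

V_out ≈ 2.52 V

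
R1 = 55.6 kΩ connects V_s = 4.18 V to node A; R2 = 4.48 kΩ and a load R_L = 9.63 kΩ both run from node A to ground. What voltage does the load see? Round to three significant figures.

V_out ≈ 0.218 V

R2 ‖ R_L = (4.48 × 9.63)/(4.48 + 9.63) = 3.058 kΩ.
Now apply the divider: V_out = 4.18 × 0.05213 = 0.2179 V.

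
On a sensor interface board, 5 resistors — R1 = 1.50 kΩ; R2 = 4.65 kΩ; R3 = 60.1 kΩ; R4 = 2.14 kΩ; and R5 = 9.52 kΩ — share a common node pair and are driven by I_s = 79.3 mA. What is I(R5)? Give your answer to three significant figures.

I ≈ 5.66 mA

Total conductance ΣG = 1/1.50 + 1/4.65 + 1/60.1 + 1/2.14 + 1/9.52 = 1.471 (units of 1/kΩ).
Current divider: I(R5) = I_s · G_k/ΣG = 79.3 × (0.1050/1.471) = 79.3 × 0.07142 = 5.664 mA.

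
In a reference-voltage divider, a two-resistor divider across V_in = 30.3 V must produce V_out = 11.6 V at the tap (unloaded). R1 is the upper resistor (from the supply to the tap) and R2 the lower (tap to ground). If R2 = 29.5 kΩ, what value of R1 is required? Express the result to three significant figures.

R1 ≈ 47.6 kΩ

V_out/V_in = R2/(R1+R2) = 0.3828.
So R1 = R2 · (V_in/V_out − 1) = 29.5 × (30.3/11.6 − 1) = 29.5 × 1.612 = 47.56 kΩ.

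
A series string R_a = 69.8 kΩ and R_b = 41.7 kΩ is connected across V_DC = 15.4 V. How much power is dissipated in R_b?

ΣR = 111.5 kΩ → I = 15.4/111.5 = 0.1381 mA.
P(R_b) = I²·R_b = (0.1381)² × 41.7 = 0.7955 mW.

P ≈ 0.795 mW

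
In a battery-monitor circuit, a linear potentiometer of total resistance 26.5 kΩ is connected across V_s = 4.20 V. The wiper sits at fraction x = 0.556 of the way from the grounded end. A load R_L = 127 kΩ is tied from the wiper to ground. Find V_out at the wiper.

V_out ≈ 2.22 V

The pot divides into 11.77 kΩ above the wiper and 14.73 kΩ below.
R_L loads the lower segment: effective lower R = 13.20 kΩ.
Then V_out = V_s · 13.20/(11.77 + 13.20) = 2.221 V.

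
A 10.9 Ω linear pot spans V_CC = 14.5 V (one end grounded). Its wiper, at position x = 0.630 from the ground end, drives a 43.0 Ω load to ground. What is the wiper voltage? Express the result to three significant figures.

V_out ≈ 8.63 V

Lower segment x·R_p = 6.867 Ω; upper segment (1−x)·R_p = 4.033 Ω.
R_L loads the lower segment: effective lower R = 5.921 Ω.
V_out = 14.5 × 5.921/(4.033 + 5.921) = 8.625 V.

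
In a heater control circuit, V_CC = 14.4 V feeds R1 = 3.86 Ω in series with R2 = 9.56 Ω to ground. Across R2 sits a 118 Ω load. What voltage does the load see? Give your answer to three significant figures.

V_out ≈ 10.0 V

R2 ‖ R_L = (9.56 × 118)/(9.56 + 118) = 8.844 Ω.
Voltage divider with the loaded lower leg: V_out = 14.4 × 8.844/(3.86 + 8.844) = 14.4 × 0.6961 = 10.02 V.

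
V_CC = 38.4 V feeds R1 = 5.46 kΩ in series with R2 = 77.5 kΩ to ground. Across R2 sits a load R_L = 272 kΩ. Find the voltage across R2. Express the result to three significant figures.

V_out ≈ 35.2 V

The load sits in parallel with R2, giving an effective lower resistance R2' = R2·R_L/(R2+R_L) = 60.31 kΩ.
Then V_out = V_CC · R2'/(R1 + R2') = 38.4 × 60.31/65.77 = 35.21 V.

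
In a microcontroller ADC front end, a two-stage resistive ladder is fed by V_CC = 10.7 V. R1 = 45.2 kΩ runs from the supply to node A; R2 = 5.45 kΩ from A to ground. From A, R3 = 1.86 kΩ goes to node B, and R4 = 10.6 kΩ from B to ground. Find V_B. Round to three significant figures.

The second stage (R3 + R4 = 12.46 kΩ) loads node A in parallel with R2.
R2 ‖ (R3+R4) = 3.792 kΩ.
First divider: V_A = V_CC · 3.792/(45.2 + 3.792) = 0.8281 V.
Then the unloaded second divider: V_B = V_A × R4/(R3+R4) = 0.8281 × 0.8507 = 0.7045 V.

V_B ≈ 0.704 V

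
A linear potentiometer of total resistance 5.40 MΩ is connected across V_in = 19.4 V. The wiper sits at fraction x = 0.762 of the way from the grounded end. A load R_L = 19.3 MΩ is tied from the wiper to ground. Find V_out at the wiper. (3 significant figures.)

The pot divides into 1.285 MΩ above the wiper and 4.115 MΩ below.
(x·R_p) ‖ R_L = 3.392 MΩ.
Loaded-divider output: V_out = 19.4 × 0.7252 = 14.07 V.
(Unloaded: V_out = x·V_in = 14.8 V.)

V_out ≈ 14.1 V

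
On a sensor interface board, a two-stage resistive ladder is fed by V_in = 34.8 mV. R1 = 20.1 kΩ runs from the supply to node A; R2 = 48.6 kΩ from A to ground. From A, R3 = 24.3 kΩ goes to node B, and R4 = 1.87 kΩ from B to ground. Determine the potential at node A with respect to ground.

Node A sees R2 in parallel with the series input of stage 2, R3 + R4 = 26.17 kΩ.
Effective lower resistance at A: R2 ‖ 26.17 = 17.01 kΩ.
V_A = 34.8 × 17.01/(20.1 + 17.01) = 15.95 mV.

V_A ≈ 16.0 mV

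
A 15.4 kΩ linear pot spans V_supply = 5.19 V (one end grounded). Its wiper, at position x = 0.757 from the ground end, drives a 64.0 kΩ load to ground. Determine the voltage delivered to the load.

The pot divides into 3.742 kΩ above the wiper and 11.66 kΩ below.
R_L loads the lower segment: effective lower R = 9.861 kΩ.
Loaded-divider output: V_out = 5.19 × 0.7249 = 3.762 V.

V_out ≈ 3.76 V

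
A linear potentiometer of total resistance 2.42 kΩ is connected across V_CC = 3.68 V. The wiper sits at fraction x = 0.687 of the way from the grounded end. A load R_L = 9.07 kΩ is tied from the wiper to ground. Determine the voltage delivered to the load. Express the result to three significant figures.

Split the track: R_lower = x·R_p = 1.663 kΩ, R_upper = (1−x)·R_p = 0.7575 kΩ.
Lower segment in parallel with the load: 1.663 ‖ 9.07 = 1.405 kΩ.
Loaded-divider output: V_out = 3.68 × 0.6497 = 2.391 V.

V_out ≈ 2.39 V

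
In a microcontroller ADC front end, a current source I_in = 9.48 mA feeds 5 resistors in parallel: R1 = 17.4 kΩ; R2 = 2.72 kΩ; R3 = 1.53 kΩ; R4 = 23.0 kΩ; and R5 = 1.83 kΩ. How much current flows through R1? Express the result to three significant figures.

ΣG = 1/17.4 + 1/2.72 + 1/1.53 + 1/23.0 + 1/1.83 = 1.669.
R1 takes the fraction G_k/ΣG = 0.05747/1.669 = 0.03444, so I = 9.48 × 0.03444 = 0.3265 mA.

I ≈ 0.327 mA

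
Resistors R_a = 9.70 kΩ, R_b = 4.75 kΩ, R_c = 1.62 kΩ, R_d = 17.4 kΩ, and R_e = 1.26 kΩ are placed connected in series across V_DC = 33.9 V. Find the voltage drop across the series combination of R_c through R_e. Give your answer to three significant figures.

ΣR = 9.70 + 4.75 + 1.62 + 17.4 + 1.26 = 34.73 kΩ.
R_{R_c..R_e} = 1.62 + 17.4 + 1.26 = 20.28 kΩ.
V = V_DC · R/ΣR = 33.9 × 0.5839 = 19.80 V.

V ≈ 19.8 V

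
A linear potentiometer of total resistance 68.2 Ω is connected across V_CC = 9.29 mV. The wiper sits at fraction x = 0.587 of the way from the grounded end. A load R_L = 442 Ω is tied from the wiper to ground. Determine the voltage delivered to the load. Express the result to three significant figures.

Split the track: R_lower = x·R_p = 40.03 Ω, R_upper = (1−x)·R_p = 28.17 Ω.
Lower segment in parallel with the load: 40.03 ‖ 442 = 36.71 Ω.
V_out = 9.29 × 36.71/(28.17 + 36.71) = 5.257 mV.

V_out ≈ 5.26 mV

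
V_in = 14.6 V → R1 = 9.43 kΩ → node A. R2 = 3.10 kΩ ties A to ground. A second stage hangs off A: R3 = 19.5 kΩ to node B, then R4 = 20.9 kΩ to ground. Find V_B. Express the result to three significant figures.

V_B ≈ 1.77 V

Node A sees R2 in parallel with the series input of stage 2, R3 + R4 = 40.40 kΩ.
R2 ‖ (R3+R4) = 2.879 kΩ.
V_A = 14.6 × 2.879/(9.43 + 2.879) = 3.415 V.
Stage 2 is unloaded, so V_B = V_A · R4/(R3+R4) = 3.415 × 20.9/40.40 = 1.767 V.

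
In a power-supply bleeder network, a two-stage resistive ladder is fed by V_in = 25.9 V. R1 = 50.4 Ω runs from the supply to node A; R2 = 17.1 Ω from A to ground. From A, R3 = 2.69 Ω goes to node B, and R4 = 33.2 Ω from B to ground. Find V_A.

V_A ≈ 4.84 V

The second stage (R3 + R4 = 35.89 Ω) loads node A in parallel with R2.
Effective lower resistance at A: R2 ‖ 35.89 = 11.58 Ω.
So V_A = 25.9 × 0.1869 = 4.840 V.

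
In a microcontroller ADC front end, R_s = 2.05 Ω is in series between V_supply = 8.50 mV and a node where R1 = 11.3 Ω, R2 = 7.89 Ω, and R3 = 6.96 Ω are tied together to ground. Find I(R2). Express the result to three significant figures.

Combine the parallel branches: R_p = (1/11.3 + 1/7.89 + 1/6.96)⁻¹ = 2.786 Ω.
V_A = 8.50 × 2.786/4.836 = 4.897 mV.
I(R2) = V_A / R2 = 4.897/7.89 = 0.6207 mA.
(Equivalently: I_total = 1.758 mA, then current-divider fraction G_k/ΣG = 0.3531.)

I ≈ 0.621 mA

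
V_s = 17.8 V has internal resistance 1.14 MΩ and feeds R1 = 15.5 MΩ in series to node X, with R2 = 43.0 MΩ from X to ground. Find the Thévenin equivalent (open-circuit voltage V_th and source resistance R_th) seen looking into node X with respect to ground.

R1' = 1.14 + 15.5 = 16.64 MΩ (source resistance + R1).
V_th is the unloaded tap voltage: V_s · R2/(R1'+R2) = 17.8 × 0.7210 = 12.83 V.
Looking into X with the source shorted: R_th = R1'·R2/(R1'+R2) = 16.64 × 43.0/59.64 = 12.00 MΩ.

V_th ≈ 12.8 V, R_th ≈ 12.0 MΩ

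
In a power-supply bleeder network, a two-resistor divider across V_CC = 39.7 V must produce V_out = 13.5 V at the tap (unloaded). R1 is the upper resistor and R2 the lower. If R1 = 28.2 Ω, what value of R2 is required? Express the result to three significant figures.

R2 ≈ 14.5 Ω

V_out/V_CC = R2/(R1+R2) = 0.3401.
So R2 = R1 · V_out/(V_CC − V_out) = 28.2 × 13.5/(39.7 − 13.5) = 28.2 × 0.5153 = 14.53 Ω.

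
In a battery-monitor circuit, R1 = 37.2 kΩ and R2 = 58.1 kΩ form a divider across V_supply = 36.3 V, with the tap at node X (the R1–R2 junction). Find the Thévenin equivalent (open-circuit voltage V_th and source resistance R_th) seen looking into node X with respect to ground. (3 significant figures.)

V_th ≈ 22.1 V, R_th ≈ 22.7 kΩ

Open-circuit (no load on X): V_th = V_supply · R2/(R1 + R2) = 36.3 × 58.1/(37.20 + 58.1) = 22.13 V.
With V_supply suppressed (replaced by a short), R_th = R1 ‖ R2 = (37.20 × 58.1)/(37.20 + 58.1) = 22.68 kΩ.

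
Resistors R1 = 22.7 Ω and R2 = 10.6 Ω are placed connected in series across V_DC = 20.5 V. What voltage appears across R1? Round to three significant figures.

Series total: ΣR = 22.7 + 10.6 = 33.30 Ω.
By the voltage-divider rule, V = 20.5 × 22.70/33.30 = 13.97 V.

V ≈ 14.0 V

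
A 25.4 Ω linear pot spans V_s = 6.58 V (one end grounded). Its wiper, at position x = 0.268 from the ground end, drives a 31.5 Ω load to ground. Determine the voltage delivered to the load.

The pot divides into 18.59 Ω above the wiper and 6.807 Ω below.
Lower segment in parallel with the load: 6.807 ‖ 31.5 = 5.598 Ω.
Then V_out = V_s · 5.598/(18.59 + 5.598) = 1.523 V.

V_out ≈ 1.52 V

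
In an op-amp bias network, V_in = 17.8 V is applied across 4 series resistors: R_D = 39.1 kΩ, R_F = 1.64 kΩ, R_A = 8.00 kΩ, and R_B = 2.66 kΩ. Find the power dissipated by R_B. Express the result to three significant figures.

Series current I = V_in/ΣR = 17.8/51.40 = 0.3463 mA.
P(R_B) = I²·R_B = (0.3463)² × 2.66 = 0.3190 mW.

P ≈ 0.319 mW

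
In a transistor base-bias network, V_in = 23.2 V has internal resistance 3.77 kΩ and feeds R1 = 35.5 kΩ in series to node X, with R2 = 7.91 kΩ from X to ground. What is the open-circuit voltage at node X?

V_th ≈ 3.89 V

R1' = 3.77 + 35.5 = 39.27 kΩ (source resistance + R1).
With X open, the divider is unloaded: V_th = 23.2 × 7.91/47.18 = 3.890 V.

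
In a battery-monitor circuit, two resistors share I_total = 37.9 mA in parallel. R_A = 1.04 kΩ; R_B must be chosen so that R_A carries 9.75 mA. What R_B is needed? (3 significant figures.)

R_B ≈ 0.360 kΩ

The fraction through R_A equals R_B/(R_A+R_B).
With f = 0.2573, R_B = R_A · f/(1−f) = 1.04 × 0.3464 = 0.3602 kΩ.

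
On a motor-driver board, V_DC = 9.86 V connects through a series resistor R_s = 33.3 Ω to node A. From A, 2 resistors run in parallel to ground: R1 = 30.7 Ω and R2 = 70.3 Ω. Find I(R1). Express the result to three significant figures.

I ≈ 0.126 A

Parallel bank: R_p = 1/(1/30.7 + 1/70.3) = 21.37 Ω.
Node voltage V_A = V_DC · R_p/(R_s + R_p) = 9.86 × 0.3909 = 3.854 V.
I(R1) = V_A / R1 = 3.854/30.7 = 0.1255 A.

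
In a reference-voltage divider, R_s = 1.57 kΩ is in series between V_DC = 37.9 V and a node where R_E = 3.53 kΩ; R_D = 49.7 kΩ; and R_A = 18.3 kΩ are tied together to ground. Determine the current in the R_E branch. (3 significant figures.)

Equivalent of the parallel group: R_p = 2.793 kΩ.
V_A = 37.9 × 2.793/4.363 = 24.26 V.
Branch current I = V_A/R_E = 24.26/3.53 = 6.873 mA.
(Check via current divider: I_total = 8.687 mA; share G_k/ΣG = 0.7912 → same result.)

I ≈ 6.87 mA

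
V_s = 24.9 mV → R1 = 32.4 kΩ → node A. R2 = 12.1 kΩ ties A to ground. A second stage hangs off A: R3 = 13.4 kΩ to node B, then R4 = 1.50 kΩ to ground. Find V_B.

V_B ≈ 0.428 mV

Looking into the second stage from A: R3 + R4 = 14.90 kΩ appears in parallel with R2.
Effective lower resistance at A: R2 ‖ 14.90 = 6.677 kΩ.
V_A = 24.9 × 6.677/(32.4 + 6.677) = 4.255 mV.
V_B = V_A × 0.1007 = 0.4283 mV.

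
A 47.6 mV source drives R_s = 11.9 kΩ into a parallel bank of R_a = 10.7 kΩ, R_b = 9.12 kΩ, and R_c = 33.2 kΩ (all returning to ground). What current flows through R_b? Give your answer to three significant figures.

I ≈ 1.38 µA

Parallel bank: R_p = 1/(1/10.7 + 1/9.12 + 1/33.2) = 4.288 kΩ.
Node voltage V_A = V_CC · R_p/(R_s + R_p) = 47.6 × 0.2649 = 12.61 mV.
Branch current I = V_A/R_b = 12.61/9.12 = 1.382 µA.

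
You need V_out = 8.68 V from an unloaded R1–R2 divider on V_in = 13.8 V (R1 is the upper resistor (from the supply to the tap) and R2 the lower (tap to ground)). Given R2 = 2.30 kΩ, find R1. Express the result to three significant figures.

R1 ≈ 1.36 kΩ

V_out/V_in = R2/(R1+R2) = 0.6290.
Rearranging, R1 = R2·(1−k)/k = 2.30 × 0.5899 = 1.357 kΩ.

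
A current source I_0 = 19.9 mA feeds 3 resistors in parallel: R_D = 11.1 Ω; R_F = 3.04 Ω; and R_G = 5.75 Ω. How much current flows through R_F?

ΣG = 1/11.1 + 1/3.04 + 1/5.75 = 0.5930.
By the current-divider rule, I = I_0 · G_k/ΣG = 19.9 × 0.5548 = 11.04 mA.

I ≈ 11.0 mA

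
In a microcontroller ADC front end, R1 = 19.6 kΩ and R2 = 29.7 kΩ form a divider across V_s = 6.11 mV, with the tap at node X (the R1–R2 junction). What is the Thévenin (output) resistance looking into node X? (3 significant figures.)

With V_s suppressed (replaced by a short), R_th = R1 ‖ R2 = (19.60 × 29.7)/(19.60 + 29.7) = 11.81 kΩ.

R_th ≈ 11.8 kΩ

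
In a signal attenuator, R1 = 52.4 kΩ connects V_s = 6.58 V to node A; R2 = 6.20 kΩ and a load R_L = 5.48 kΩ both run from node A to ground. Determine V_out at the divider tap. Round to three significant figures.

R2 ‖ R_L = (6.20 × 5.48)/(6.20 + 5.48) = 2.909 kΩ.
Then V_out = V_s · R2'/(R1 + R2') = 6.58 × 2.909/55.31 = 0.3461 V.

V_out ≈ 0.346 V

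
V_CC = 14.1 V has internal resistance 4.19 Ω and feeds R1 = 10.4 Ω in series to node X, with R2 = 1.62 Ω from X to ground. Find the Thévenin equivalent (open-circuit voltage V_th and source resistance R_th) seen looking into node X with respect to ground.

R1' = 4.19 + 10.4 = 14.59 Ω (source resistance + R1).
Open-circuit (no load on X): V_th = V_CC · R2/(R1' + R2) = 14.1 × 1.62/(14.59 + 1.62) = 1.409 V.
Looking into X with the source shorted: R_th = R1'·R2/(R1'+R2) = 14.59 × 1.62/16.21 = 1.458 Ω.

V_th ≈ 1.41 V, R_th ≈ 1.46 Ω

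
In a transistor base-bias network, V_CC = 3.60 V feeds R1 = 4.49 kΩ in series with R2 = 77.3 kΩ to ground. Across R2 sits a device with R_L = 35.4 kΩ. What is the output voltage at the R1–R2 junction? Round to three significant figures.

V_out ≈ 3.04 V

First combine the lower leg with the load: R2 ‖ R_L = 24.28 kΩ.
Now apply the divider: V_out = 3.60 × 0.8439 = 3.038 V.
(Unloaded it would be 3.40 V; the load pulls it down.)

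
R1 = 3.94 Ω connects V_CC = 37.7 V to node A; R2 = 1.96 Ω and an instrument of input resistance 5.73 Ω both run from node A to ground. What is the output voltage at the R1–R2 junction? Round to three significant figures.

V_out ≈ 10.2 V

R2 ‖ R_L = (1.96 × 5.73)/(1.96 + 5.73) = 1.460 Ω.
Now apply the divider: V_out = 37.7 × 0.2704 = 10.20 V.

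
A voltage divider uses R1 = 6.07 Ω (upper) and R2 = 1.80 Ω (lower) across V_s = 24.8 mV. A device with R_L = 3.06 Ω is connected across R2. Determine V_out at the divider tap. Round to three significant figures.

V_out ≈ 3.90 mV

The load sits in parallel with R2, giving an effective lower resistance R2' = R2·R_L/(R2+R_L) = 1.133 Ω.
Now apply the divider: V_out = 24.8 × 0.1573 = 3.902 mV.
(Unloaded it would be 5.67 mV; the load pulls it down.)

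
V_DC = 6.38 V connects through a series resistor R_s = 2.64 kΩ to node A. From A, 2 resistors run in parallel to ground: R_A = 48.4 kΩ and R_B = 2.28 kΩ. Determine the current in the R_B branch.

I ≈ 1.26 mA

Equivalent of the parallel group: R_p = 2.177 kΩ.
Node voltage V_A = V_DC · R_p/(R_s + R_p) = 6.38 × 0.4520 = 2.884 V.
Branch current I = V_A/R_B = 2.884/2.28 = 1.265 mA.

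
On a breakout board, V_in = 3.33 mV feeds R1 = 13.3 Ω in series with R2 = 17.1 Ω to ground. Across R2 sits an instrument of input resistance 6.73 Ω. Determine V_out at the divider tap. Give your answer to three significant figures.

V_out ≈ 0.887 mV

First combine the lower leg with the load: R2 ‖ R_L = 4.829 Ω.
Then V_out = V_in · R2'/(R1 + R2') = 3.33 × 4.829/18.13 = 0.8871 mV.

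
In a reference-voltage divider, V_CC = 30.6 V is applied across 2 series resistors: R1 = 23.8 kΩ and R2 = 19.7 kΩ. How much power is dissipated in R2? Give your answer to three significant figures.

P ≈ 9.75 mW

Series current I = V_CC/ΣR = 30.6/43.50 = 0.7034 mA.
P = I²R = 0.4948 × 19.7 = 9.748 mW.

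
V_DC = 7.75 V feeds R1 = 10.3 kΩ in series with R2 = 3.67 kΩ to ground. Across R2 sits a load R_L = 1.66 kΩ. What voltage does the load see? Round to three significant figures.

V_out ≈ 0.774 V

First combine the lower leg with the load: R2 ‖ R_L = 1.143 kΩ.
Then V_out = V_DC · R2'/(R1 + R2') = 7.75 × 1.143/11.44 = 0.7741 V.
(Unloaded it would be 2.04 V; the load pulls it down.)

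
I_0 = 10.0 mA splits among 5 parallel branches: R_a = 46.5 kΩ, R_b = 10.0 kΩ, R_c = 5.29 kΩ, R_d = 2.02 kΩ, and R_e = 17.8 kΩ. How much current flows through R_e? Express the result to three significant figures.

ΣG = 1/46.5 + 1/10.0 + 1/5.29 + 1/2.02 + 1/17.8 = 0.8618.
R_e takes the fraction G_k/ΣG = 0.05618/0.8618 = 0.06519, so I = 10.0 × 0.06519 = 0.6519 mA.

I ≈ 0.652 mA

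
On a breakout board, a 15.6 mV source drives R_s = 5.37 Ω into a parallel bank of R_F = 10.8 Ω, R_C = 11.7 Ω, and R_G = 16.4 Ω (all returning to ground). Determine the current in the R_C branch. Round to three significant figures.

Combine the parallel branches: R_p = (1/10.8 + 1/11.7 + 1/16.4)⁻¹ = 4.183 Ω.
Node voltage V_A = V_DC · R_p/(R_s + R_p) = 15.6 × 0.4379 = 6.831 mV.
I(R_C) = V_A / R_C = 6.831/11.7 = 0.5839 mA.

I ≈ 0.584 mA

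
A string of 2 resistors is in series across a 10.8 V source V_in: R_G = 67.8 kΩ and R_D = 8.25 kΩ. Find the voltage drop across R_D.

Series total: ΣR = 67.8 + 8.25 = 76.05 kΩ.
Voltage divider: V = V_in · (8.250 / 76.05) = 10.8 × 0.1085 = 1.172 V.

V ≈ 1.17 V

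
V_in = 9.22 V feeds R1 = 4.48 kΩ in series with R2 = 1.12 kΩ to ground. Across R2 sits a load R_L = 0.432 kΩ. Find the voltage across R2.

R2 ‖ R_L = (1.12 × 0.432)/(1.12 + 0.432) = 0.3118 kΩ.
Now apply the divider: V_out = 9.22 × 0.06506 = 0.5999 V.

V_out ≈ 0.600 V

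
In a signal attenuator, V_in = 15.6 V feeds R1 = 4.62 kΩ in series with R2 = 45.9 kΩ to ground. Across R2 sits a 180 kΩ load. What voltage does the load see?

The load sits in parallel with R2, giving an effective lower resistance R2' = R2·R_L/(R2+R_L) = 36.57 kΩ.
Now apply the divider: V_out = 15.6 × 0.8878 = 13.85 V.
(Unloaded it would be 14.2 V; the load pulls it down.)

V_out ≈ 13.9 V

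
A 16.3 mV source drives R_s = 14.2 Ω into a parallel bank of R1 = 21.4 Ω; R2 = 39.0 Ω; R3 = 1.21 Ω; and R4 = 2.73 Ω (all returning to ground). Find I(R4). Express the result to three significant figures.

I ≈ 0.315 mA

Equivalent of the parallel group: R_p = 0.7904 Ω.
V_A = 16.3 × 0.7904/14.99 = 0.8595 mV.
I(R4) = V_A / R4 = 0.8595/2.73 = 0.3148 mA.
(Equivalently: I_total = 1.087 mA, then current-divider fraction G_k/ΣG = 0.2895.)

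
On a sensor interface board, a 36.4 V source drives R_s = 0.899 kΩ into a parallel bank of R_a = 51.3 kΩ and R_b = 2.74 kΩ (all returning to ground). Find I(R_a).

I ≈ 0.527 mA

Equivalent of the parallel group: R_p = 2.601 kΩ.
V_A = 36.4 × 2.601/3.500 = 27.05 V.
Branch current I = V_A/R_a = 27.05/51.3 = 0.5273 mA.
(Equivalently: I_total = 10.40 mA, then current-divider fraction G_k/ΣG = 0.05070.)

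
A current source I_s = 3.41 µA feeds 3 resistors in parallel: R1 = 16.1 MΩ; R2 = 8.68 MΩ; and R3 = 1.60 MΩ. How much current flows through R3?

I ≈ 2.66 µA

Conductances: ΣG = 1/16.1 + 1/8.68 + 1/1.60 = 0.8023 (1/MΩ).
R3 takes the fraction G_k/ΣG = 0.6250/0.8023 = 0.7790, so I = 3.41 × 0.7790 = 2.656 µA.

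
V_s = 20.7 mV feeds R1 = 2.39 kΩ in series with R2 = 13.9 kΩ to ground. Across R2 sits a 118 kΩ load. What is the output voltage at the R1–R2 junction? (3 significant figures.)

V_out ≈ 17.4 mV

R2 ‖ R_L = (13.9 × 118)/(13.9 + 118) = 12.44 kΩ.
Now apply the divider: V_out = 20.7 × 0.8388 = 17.36 mV.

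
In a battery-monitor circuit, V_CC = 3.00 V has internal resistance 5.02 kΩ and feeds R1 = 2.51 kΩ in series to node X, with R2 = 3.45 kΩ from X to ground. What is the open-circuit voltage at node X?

V_th ≈ 0.943 V

R1' = 5.02 + 2.51 = 7.530 kΩ (source resistance + R1).
Open-circuit (no load on X): V_th = V_CC · R2/(R1' + R2) = 3.00 × 3.45/(7.530 + 3.45) = 0.9426 V.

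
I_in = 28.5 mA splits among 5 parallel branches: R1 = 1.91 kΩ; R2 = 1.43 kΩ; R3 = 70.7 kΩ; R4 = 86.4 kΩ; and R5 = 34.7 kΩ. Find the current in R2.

I ≈ 15.6 mA

Total conductance ΣG = 1/1.91 + 1/1.43 + 1/70.7 + 1/86.4 + 1/34.7 = 1.277 (units of 1/kΩ).
Current divider: I(R2) = I_in · G_k/ΣG = 28.5 × (0.6993/1.277) = 28.5 × 0.5474 = 15.60 mA.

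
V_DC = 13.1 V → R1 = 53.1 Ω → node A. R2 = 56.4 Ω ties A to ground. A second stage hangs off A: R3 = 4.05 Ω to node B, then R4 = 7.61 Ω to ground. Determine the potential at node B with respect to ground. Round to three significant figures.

V_B ≈ 1.32 V

The second stage (R3 + R4 = 11.66 Ω) loads node A in parallel with R2.
R2 ‖ (R3+R4) = 9.662 Ω.
First divider: V_A = V_DC · 9.662/(53.1 + 9.662) = 2.017 V.
Then the unloaded second divider: V_B = V_A × R4/(R3+R4) = 2.017 × 0.6527 = 1.316 V.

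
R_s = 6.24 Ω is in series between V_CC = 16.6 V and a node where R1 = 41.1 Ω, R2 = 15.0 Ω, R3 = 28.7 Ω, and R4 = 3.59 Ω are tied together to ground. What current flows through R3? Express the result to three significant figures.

Equivalent of the parallel group: R_p = 2.473 Ω.
V_A by voltage divider: V_A = 16.6 × 2.473/(6.24 + 2.473) = 4.711 V.
Branch current I = V_A/R3 = 4.711/28.7 = 0.1642 A.

I ≈ 0.164 A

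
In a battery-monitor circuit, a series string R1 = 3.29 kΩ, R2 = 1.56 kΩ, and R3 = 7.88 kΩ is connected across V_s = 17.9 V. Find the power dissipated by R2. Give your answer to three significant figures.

P ≈ 3.08 mW

Series current I = V_s/ΣR = 17.9/12.73 = 1.406 mA.
V(R2) = I·R = 2.194 V; P = V·I = 2.194 × 1.406 = 3.084 mW.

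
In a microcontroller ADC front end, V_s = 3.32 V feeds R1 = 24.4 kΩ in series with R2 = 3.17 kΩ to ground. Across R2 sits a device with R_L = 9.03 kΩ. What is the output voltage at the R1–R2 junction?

First combine the lower leg with the load: R2 ‖ R_L = 2.346 kΩ.
Voltage divider with the loaded lower leg: V_out = 3.32 × 2.346/(24.4 + 2.346) = 3.32 × 0.08772 = 0.2912 V.

V_out ≈ 0.291 V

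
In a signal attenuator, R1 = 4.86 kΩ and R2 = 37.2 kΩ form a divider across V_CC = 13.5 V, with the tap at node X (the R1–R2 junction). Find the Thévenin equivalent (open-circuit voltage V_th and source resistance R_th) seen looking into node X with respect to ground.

V_th ≈ 11.9 V, R_th ≈ 4.30 kΩ

Open-circuit (no load on X): V_th = V_CC · R2/(R1 + R2) = 13.5 × 37.2/(4.860 + 37.2) = 11.94 V.
Looking into X with the source shorted: R_th = R1·R2/(R1+R2) = 4.860 × 37.2/42.06 = 4.298 kΩ.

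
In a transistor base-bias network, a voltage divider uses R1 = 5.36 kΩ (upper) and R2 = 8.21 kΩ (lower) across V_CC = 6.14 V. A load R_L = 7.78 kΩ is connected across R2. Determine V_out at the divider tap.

V_out ≈ 2.62 V

The load sits in parallel with R2, giving an effective lower resistance R2' = R2·R_L/(R2+R_L) = 3.995 kΩ.
Now apply the divider: V_out = 6.14 × 0.4270 = 2.622 V.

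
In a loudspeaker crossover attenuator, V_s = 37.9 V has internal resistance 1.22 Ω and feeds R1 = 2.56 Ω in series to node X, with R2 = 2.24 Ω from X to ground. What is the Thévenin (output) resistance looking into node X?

R1' = 1.22 + 2.56 = 3.780 Ω (source resistance + R1).
Zeroing V_s shorts the top of R1' to ground, so R_th = R1' ‖ R2 = 1.407 Ω.

R_th ≈ 1.41 Ω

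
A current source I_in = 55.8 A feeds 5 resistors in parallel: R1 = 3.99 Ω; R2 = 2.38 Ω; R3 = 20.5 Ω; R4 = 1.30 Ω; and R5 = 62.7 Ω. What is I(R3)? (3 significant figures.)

Conductances: ΣG = 1/3.99 + 1/2.38 + 1/20.5 + 1/1.30 + 1/62.7 = 1.505 (1/Ω).
Current divider: I(R3) = I_in · G_k/ΣG = 55.8 × (0.04878/1.505) = 55.8 × 0.03242 = 1.809 A.

I ≈ 1.81 A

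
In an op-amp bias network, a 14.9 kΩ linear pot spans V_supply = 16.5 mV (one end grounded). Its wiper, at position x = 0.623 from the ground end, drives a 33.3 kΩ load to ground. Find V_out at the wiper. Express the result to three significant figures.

V_out ≈ 9.30 mV

Split the track: R_lower = x·R_p = 9.283 kΩ, R_upper = (1−x)·R_p = 5.617 kΩ.
(x·R_p) ‖ R_L = 7.259 kΩ.
Then V_out = V_supply · 7.259/(5.617 + 7.259) = 9.302 mV.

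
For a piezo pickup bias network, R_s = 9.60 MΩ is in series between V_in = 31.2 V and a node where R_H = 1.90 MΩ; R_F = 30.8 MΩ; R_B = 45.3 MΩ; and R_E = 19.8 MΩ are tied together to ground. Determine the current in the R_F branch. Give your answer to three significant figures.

I ≈ 0.143 µA

Combine the parallel branches: R_p = (1/1.90 + 1/30.8 + 1/45.3 + 1/19.8)⁻¹ = 1.584 MΩ.
V_A = 31.2 × 1.584/11.18 = 4.419 V.
Branch current I = V_A/R_F = 4.419/30.8 = 0.1435 µA.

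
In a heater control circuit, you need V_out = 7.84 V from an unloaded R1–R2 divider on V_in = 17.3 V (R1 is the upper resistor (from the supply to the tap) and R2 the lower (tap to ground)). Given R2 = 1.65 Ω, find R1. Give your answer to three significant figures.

V_out/V_in = R2/(R1+R2) = 0.4532.
R1 = R2·(1/k − 1) = 1.65 × 1.207 = 1.991 Ω.

R1 ≈ 1.99 Ω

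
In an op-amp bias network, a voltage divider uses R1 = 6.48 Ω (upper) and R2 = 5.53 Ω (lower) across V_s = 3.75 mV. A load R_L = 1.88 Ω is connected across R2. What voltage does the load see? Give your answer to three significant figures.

The load sits in parallel with R2, giving an effective lower resistance R2' = R2·R_L/(R2+R_L) = 1.403 Ω.
Voltage divider with the loaded lower leg: V_out = 3.75 × 1.403/(6.48 + 1.403) = 3.75 × 0.1780 = 0.6674 mV.

V_out ≈ 0.667 mV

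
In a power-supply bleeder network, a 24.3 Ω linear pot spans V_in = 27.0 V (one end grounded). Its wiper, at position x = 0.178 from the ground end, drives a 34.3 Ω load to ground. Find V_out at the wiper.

Split the track: R_lower = x·R_p = 4.325 Ω, R_upper = (1−x)·R_p = 19.97 Ω.
Lower segment in parallel with the load: 4.325 ‖ 34.3 = 3.841 Ω.
V_out = 27.0 × 3.841/(19.97 + 3.841) = 4.355 V.
(Unloaded: V_out = x·V_in = 4.81 V.)

V_out ≈ 4.35 V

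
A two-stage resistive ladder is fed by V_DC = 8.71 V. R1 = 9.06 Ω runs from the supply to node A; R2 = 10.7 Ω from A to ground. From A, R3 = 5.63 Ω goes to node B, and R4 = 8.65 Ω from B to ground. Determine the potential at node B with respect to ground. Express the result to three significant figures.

V_B ≈ 2.13 V

The second stage (R3 + R4 = 14.28 Ω) loads node A in parallel with R2.
R2 ‖ (R3+R4) = 6.117 Ω.
V_A = 8.71 × 6.117/(9.06 + 6.117) = 3.510 V.
V_B = V_A × 0.6057 = 2.126 V.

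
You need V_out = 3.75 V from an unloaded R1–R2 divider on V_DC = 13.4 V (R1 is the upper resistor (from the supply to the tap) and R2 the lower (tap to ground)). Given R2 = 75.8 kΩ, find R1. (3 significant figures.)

V_out/V_DC = R2/(R1+R2) = 0.2799.
So R1 = R2 · (V_DC/V_out − 1) = 75.8 × (13.4/3.75 − 1) = 75.8 × 2.573 = 195.1 kΩ.

R1 ≈ 195 kΩ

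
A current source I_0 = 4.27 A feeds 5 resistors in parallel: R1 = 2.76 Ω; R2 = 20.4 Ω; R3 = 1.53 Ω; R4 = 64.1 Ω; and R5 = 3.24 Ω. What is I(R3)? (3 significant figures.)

ΣG = 1/2.76 + 1/20.4 + 1/1.53 + 1/64.1 + 1/3.24 = 1.389.
By the current-divider rule, I = I_0 · G_k/ΣG = 4.27 × 0.4705 = 2.009 A.

I ≈ 2.01 A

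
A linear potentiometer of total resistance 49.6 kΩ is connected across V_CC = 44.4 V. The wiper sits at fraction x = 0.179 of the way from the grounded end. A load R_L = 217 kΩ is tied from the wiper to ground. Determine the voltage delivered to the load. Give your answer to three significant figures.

Split the track: R_lower = x·R_p = 8.878 kΩ, R_upper = (1−x)·R_p = 40.72 kΩ.
R_L loads the lower segment: effective lower R = 8.529 kΩ.
Then V_out = V_CC · 8.529/(40.72 + 8.529) = 7.689 V.
(Unloaded: V_out = x·V_CC = 7.95 V.)

V_out ≈ 7.69 V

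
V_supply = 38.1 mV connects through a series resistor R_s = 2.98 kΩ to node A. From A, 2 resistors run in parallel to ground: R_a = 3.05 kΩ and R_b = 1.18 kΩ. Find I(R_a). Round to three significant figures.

Equivalent of the parallel group: R_p = 0.8508 kΩ.
V_A by voltage divider: V_A = 38.1 × 0.8508/(2.98 + 0.8508) = 8.462 mV.
Branch current I = V_A/R_a = 8.462/3.05 = 2.774 µA.

I ≈ 2.77 µA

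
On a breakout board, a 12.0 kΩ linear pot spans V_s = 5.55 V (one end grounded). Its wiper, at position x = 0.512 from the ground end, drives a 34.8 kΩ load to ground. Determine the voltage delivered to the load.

V_out ≈ 2.62 V

The pot divides into 5.856 kΩ above the wiper and 6.144 kΩ below.
Lower segment in parallel with the load: 6.144 ‖ 34.8 = 5.222 kΩ.
V_out = 5.55 × 5.222/(5.856 + 5.222) = 2.616 V.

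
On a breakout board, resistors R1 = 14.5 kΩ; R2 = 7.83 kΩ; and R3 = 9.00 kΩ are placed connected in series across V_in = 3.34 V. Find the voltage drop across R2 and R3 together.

ΣR = 14.5 + 7.83 + 9.00 = 31.33 kΩ.
R_{R2..R3} = 7.83 + 9.00 = 16.83 kΩ.
Voltage divider: V = V_in · (16.83 / 31.33) = 3.34 × 0.5372 = 1.794 V.

V ≈ 1.79 V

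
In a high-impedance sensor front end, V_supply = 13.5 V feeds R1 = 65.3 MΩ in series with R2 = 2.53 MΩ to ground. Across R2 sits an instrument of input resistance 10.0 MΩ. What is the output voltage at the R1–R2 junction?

V_out ≈ 0.405 V

The load sits in parallel with R2, giving an effective lower resistance R2' = R2·R_L/(R2+R_L) = 2.019 MΩ.
Now apply the divider: V_out = 13.5 × 0.02999 = 0.4049 V.
(Unloaded it would be 0.504 V; the load pulls it down.)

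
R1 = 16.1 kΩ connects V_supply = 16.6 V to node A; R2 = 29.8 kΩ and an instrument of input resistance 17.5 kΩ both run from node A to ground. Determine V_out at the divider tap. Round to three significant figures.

V_out ≈ 6.75 V

First combine the lower leg with the load: R2 ‖ R_L = 11.03 kΩ.
Voltage divider with the loaded lower leg: V_out = 16.6 × 11.03/(16.1 + 11.03) = 16.6 × 0.4065 = 6.747 V.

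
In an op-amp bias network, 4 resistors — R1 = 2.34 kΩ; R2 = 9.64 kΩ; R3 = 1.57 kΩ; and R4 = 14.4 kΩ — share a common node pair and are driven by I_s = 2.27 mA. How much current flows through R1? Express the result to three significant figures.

I ≈ 0.784 mA

Total conductance ΣG = 1/2.34 + 1/9.64 + 1/1.57 + 1/14.4 = 1.237 (units of 1/kΩ).
By the current-divider rule, I = I_s · G_k/ΣG = 2.27 × 0.3453 = 0.7839 mA.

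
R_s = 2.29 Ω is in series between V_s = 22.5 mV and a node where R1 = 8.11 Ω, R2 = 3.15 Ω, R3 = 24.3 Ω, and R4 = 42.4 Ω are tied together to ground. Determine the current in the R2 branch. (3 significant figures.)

I ≈ 3.31 mA

Combine the parallel branches: R_p = (1/8.11 + 1/3.15 + 1/24.3 + 1/42.4)⁻¹ = 1.978 Ω.
V_A by voltage divider: V_A = 22.5 × 1.978/(2.29 + 1.978) = 10.43 mV.
Branch current I = V_A/R2 = 10.43/3.15 = 3.311 mA.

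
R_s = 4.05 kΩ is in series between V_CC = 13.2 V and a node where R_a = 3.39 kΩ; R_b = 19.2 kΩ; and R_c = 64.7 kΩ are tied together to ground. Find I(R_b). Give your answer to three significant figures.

I ≈ 0.279 mA

Combine the parallel branches: R_p = (1/3.39 + 1/19.2 + 1/64.7)⁻¹ = 2.758 kΩ.
V_A = 13.2 × 2.758/6.808 = 5.348 V.
Branch current I = V_A/R_b = 5.348/19.2 = 0.2785 mA.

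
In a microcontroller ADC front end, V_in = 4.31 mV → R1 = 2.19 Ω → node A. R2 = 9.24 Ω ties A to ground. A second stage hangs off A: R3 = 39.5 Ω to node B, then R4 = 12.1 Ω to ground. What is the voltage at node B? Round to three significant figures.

The second stage (R3 + R4 = 51.60 Ω) loads node A in parallel with R2.
Effective lower resistance at A: R2 ‖ 51.60 = 7.837 Ω.
First divider: V_A = V_in · 7.837/(2.19 + 7.837) = 3.369 mV.
Then the unloaded second divider: V_B = V_A × R4/(R3+R4) = 3.369 × 0.2345 = 0.7899 mV.

V_B ≈ 0.790 mV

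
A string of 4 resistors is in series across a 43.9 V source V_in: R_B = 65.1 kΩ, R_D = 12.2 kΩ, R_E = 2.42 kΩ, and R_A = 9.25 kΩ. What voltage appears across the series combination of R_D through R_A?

V ≈ 11.8 V

Series total: ΣR = 65.1 + 12.2 + 2.42 + 9.25 = 88.97 kΩ.
R_{R_D..R_A} = 12.2 + 2.42 + 9.25 = 23.87 kΩ.
V = V_in · R/ΣR = 43.9 × 0.2683 = 11.78 V.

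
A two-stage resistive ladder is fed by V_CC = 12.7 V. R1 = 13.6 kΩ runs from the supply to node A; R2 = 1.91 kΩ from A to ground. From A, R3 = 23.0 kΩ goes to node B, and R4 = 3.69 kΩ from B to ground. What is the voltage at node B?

V_B ≈ 0.203 V

Looking into the second stage from A: R3 + R4 = 26.69 kΩ appears in parallel with R2.
R2 ‖ (R3+R4) = 1.782 kΩ.
So V_A = 12.7 × 0.1159 = 1.472 V.
Then the unloaded second divider: V_B = V_A × R4/(R3+R4) = 1.472 × 0.1383 = 0.2035 V.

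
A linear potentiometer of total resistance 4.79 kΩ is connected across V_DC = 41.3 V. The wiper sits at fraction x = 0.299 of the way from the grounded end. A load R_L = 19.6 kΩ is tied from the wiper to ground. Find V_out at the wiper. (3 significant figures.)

V_out ≈ 11.7 V

Lower segment x·R_p = 1.432 kΩ; upper segment (1−x)·R_p = 3.358 kΩ.
(x·R_p) ‖ R_L = 1.335 kΩ.
Then V_out = V_DC · 1.335/(3.358 + 1.335) = 11.75 V.
(Unloaded: V_out = x·V_DC = 12.3 V.)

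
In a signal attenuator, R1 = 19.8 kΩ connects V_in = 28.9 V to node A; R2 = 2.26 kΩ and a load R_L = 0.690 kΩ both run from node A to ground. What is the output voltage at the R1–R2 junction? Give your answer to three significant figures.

R2 ‖ R_L = (2.26 × 0.690)/(2.26 + 0.690) = 0.5286 kΩ.
Now apply the divider: V_out = 28.9 × 0.02600 = 0.7515 V.

V_out ≈ 0.751 V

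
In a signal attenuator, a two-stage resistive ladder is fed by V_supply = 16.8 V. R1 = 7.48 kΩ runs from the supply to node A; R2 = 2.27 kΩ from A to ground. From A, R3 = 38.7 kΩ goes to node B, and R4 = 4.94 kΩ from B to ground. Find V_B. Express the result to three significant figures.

V_B ≈ 0.426 V

The second stage (R3 + R4 = 43.64 kΩ) loads node A in parallel with R2.
R2 ‖ (R3+R4) = 2.158 kΩ.
First divider: V_A = V_supply · 2.158/(7.48 + 2.158) = 3.761 V.
Then the unloaded second divider: V_B = V_A × R4/(R3+R4) = 3.761 × 0.1132 = 0.4258 V.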